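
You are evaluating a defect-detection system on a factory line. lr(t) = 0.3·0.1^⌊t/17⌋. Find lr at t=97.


n_drops = ⌊97/17⌋ = 5
lr = 0.3·0.1^5 = 0.3·0.00001 = 0.000003

0.000003


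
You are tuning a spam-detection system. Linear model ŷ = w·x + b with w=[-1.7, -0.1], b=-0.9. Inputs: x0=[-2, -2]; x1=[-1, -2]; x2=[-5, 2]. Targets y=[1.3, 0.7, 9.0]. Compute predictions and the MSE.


ŷ0 = (-1.7)·(-2) + (-0.1)·(-2) - 0.9 = 2.7
ŷ1 = (-1.7)·(-1) + (-0.1)·(-2) - 0.9 = 1.0
ŷ2 = (-1.7)·(-5) + (-0.1)·(2) - 0.9 = 7.4
errors² = [1.96, 0.09, 2.56]
MSE = 4.6100/3 = 1.5367

1.5367


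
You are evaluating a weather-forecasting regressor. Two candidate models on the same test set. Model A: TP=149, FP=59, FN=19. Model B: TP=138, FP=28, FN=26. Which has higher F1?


Model A: P=149/208=0.7163, R=149/168=0.8869, F1=2PR/(P+R)=2TP/(2TP+FP+FN)=298/376=0.7926
Model B: P=138/166=0.8313, R=138/164=0.8415, F1=2PR/(P+R)=2TP/(2TP+FP+FN)=276/330=0.8364
0.7926 < 0.8364 → Model B

Model B


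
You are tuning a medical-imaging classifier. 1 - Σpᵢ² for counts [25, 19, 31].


Probabilities: [25/75, 19/75, 31/75] ≈ [0.3333, 0.2533, 0.4133]
Σpᵢ² = (625 + 361 + 961)/75² = 1947/5625
Gini = 1 - Σpᵢ² = 1 - 1947/5625 = 0.6539

0.6539


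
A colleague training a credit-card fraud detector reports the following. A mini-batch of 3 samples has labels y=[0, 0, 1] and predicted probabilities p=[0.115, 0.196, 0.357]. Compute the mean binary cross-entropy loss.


L[0] = -ln(1-0.115) = -ln(0.885) = 0.1222
L[1] = -ln(1-0.196) = -ln(0.804) = 0.2182
L[2] = -ln(0.357) = 1.03
mean = (0.1222 + 0.2182 + 1.03)/3 = 0.4568

0.4568


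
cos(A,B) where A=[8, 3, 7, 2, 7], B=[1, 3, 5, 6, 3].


A·B = 8·1 + 3·3 + 7·5 + 2·6 + 7·3 = 85
‖A‖ = √175 = 13.2288, ‖B‖ = √80 = 8.9443
cos = 85/(√175·√80) = 85/√14000 = 0.7184

0.7184


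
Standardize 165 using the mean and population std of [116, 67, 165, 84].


μ = 108, σ = 37.3162
z = (165 - 108)/37.3162 = 1.5275

1.5275


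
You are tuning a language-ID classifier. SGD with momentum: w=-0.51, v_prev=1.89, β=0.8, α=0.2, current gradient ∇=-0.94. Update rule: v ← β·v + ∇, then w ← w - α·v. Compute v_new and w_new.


v_new = 0.8·1.89 - 0.94 = 1.512 - 0.94 = 0.572
w_new = -0.51 - 0.2·0.572 = -0.51 - 0.1144 = -0.6244

v_new=0.572, w_new=-0.6244


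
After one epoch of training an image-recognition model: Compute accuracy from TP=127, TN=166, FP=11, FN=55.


Accuracy = (TP+TN)/(TP+TN+FP+FN)
= (127+166)/(359)
= 293/359 = 81.62%

81.62%


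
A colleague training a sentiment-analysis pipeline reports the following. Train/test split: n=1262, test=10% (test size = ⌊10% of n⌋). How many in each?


Test = ⌊1262·10/100⌋ = 126
Train = 1262 - 126 = 1136

Train: 1136, Test: 126


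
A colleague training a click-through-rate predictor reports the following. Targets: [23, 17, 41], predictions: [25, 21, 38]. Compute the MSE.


Squared errors: (23-25)²=4, (17-21)²=16, (41-38)²=9
Sum = 29
MSE = 29/3 = 29/3

29/3


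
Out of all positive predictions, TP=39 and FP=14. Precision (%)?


Precision = TP/(TP+FP)
= 39/(39+14)
= 39/53 = 73.58%

73.58%


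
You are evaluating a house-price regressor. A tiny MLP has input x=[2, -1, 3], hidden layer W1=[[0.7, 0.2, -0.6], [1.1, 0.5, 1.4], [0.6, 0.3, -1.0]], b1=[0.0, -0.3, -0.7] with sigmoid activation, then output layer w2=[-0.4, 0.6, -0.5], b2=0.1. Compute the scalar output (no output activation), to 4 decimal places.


z1[0] = (0.7)·(2) + (0.2)·(-1) + (-0.6)·(3) + 0.0 = -0.6
z1[1] = (1.1)·(2) + (0.5)·(-1) + (1.4)·(3) - 0.3 = 5.6
z1[2] = (0.6)·(2) + (0.3)·(-1) + (-1.0)·(3) - 0.7 = -2.8
h = sigmoid(z1) = [0.3543, 0.9963, 0.0573]
output = (-0.4)·(0.3543) + (0.6)·(0.9963) + (-0.5)·(0.0573) + 0.1 = 0.5274

0.5274


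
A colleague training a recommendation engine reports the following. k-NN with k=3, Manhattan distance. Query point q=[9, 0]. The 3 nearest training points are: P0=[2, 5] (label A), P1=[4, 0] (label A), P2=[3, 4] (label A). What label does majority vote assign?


d(q,P0) = 12  (label A)
d(q,P1) = 5  (label A)
d(q,P2) = 10  (label A)
Votes: A=3, B=0
Majority → A

A


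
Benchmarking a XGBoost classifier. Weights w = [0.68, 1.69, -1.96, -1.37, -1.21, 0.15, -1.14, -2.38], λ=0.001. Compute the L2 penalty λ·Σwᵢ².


‖w‖₂² = (0.68)² + (1.69)² + (-1.96)² + (-1.37)² + (-1.21)² + (0.15)² + (-1.14)² + (-2.38)²
     = 0.4624 + 2.8561 + 3.8416 + 1.8769 + 1.4641 + 0.0225 + 1.2996 + 5.6644
     = 17.4876
λ·‖w‖₂² = 0.001·17.4876 = 0.017488

0.017488


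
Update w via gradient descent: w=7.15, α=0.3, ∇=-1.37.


w_new = w - α·∇
= 7.15 - 0.3·-1.37
= 7.15 + 0.411
= 7.561

7.561


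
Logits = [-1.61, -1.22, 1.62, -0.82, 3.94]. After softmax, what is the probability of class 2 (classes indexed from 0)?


Exponentials: e^-1.61=0.1999, e^-1.22=0.2952, e^1.62=5.0531, e^-0.82=0.4404, e^3.94=51.4186
Sum = 57.4072
Softmax = [0.0035, 0.0051, 0.088, 0.0077, 0.8957]
p[2] = 5.0531/57.4072 = 0.088

0.088


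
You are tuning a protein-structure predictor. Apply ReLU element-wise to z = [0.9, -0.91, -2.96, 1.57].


ReLU(0.9) = max(0, 0.9) = 0.9
ReLU(-0.91) = max(0, -0.91) = 0.0
ReLU(-2.96) = max(0, -2.96) = 0.0
ReLU(1.57) = max(0, 1.57) = 1.57
result = [0.9, 0.0, 0.0, 1.57]

[0.9, 0.0, 0.0, 1.57]


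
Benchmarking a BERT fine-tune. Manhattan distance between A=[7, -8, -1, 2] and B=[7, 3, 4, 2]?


d = |7-7| + |-8-3| + |-1-4| + |2-2|
  = 0 + 11 + 5 + 0
  = 16

16


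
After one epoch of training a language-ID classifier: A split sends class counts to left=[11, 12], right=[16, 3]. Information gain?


Parent = [27, 15], H_parent = 0.9403
H_left = 0.9986 (n=23), H_right = 0.6292 (n=19)
H_children = (23/42)·0.9986 + (19/42)·0.6292 = 0.8315
IG = 0.9403 - 0.8315 = 0.1088

0.1088


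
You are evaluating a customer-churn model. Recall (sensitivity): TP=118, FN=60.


Recall = TP/(TP+FN)
= 118/(118+60)
= 118/178 = 66.29%

66.29%


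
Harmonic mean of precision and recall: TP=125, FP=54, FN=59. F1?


Precision = 125/179 = 0.6983
Recall = 125/184 = 0.6793
F1 = 2·P·R/(P+R) = 2·TP/(2·TP+FP+FN) = 250/(250+54+59) = 250/363 = 0.6887

0.6887


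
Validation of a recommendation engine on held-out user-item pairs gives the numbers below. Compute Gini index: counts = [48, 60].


Probabilities: [48/108, 60/108] ≈ [0.4444, 0.5556]
Σpᵢ² = (2304 + 3600)/108² = 5904/11664
Gini = 1 - Σpᵢ² = 1 - 5904/11664 = 0.4938

0.4938


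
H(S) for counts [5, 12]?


Probabilities: [5/17, 12/17] ≈ [0.2941, 0.7059]
H = -((5/17)·log₂(5/17) + (12/17)·log₂(12/17))
  = 0.874 bits

0.874 bits


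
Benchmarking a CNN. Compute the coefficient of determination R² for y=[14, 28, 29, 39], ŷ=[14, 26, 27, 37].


ȳ = 27.5
SS_res = Σ(y-ŷ)² = 12
SS_tot = Σ(y-ȳ)² = 317
R² = 1 - SS_res/SS_tot = 1 - 0.0379 = 0.9621

0.9621


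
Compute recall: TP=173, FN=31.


Recall = TP/(TP+FN)
= 173/(173+31)
= 173/204 = 84.8%

84.8%


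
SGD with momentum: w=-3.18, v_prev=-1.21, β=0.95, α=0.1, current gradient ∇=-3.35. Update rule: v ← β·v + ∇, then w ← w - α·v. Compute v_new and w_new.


v_new = 0.95·-1.21 - 3.35 = -1.1495 - 3.35 = -4.4995
w_new = -3.18 - 0.1·-4.4995 = -3.18 + 0.44995 = -2.73005

v_new=-4.4995, w_new=-2.73005


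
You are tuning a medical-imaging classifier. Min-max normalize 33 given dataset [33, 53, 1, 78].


min=1, max=78
(33-1)/(78-1) = 32/77 = 0.4156

0.4156


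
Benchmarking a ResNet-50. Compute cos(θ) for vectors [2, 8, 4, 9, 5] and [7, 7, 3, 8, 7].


A·B = 2·7 + 8·7 + 4·3 + 9·8 + 5·7 = 189
‖A‖ = √190 = 13.784, ‖B‖ = √220 = 14.8324
cos = 189/(√190·√220) = 189/√41800 = 0.9244

0.9244


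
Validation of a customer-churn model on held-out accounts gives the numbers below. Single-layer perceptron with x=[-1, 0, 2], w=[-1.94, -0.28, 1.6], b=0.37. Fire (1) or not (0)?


z = (-1)·(-1.94) + (0)·(-0.28) + (2)·(1.6) + 0.37
  = 5.51
step(z) = 1 (z≥0)

1


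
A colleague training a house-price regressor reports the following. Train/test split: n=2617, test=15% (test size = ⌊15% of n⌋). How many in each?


Test = ⌊2617·15/100⌋ = 392
Train = 2617 - 392 = 2225

Train: 2225, Test: 392


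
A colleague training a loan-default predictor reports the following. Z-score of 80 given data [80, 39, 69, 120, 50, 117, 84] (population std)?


μ = 79.8571, σ = 28.5028
z = (80 - 79.8571)/28.5028 = 0.005

0.005


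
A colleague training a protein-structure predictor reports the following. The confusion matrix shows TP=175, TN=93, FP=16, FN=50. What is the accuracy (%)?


Accuracy = (TP+TN)/(TP+TN+FP+FN)
= (175+93)/(334)
= 268/334 = 80.24%

80.24%


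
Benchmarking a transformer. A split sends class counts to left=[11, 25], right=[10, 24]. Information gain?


Parent = [21, 49], H_parent = 0.8813
H_left = 0.888 (n=36), H_right = 0.874 (n=34)
H_children = (36/70)·0.888 + (34/70)·0.874 = 0.8812
IG = 0.8813 - 0.8812 = 0.0001

0.0001


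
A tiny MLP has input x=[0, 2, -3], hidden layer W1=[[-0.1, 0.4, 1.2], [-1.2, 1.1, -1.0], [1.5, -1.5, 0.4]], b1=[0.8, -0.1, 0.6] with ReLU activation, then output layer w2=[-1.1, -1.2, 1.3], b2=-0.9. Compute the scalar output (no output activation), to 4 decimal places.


z1[0] = (-0.1)·(0) + (0.4)·(2) + (1.2)·(-3) + 0.8 = -2.0
z1[1] = (-1.2)·(0) + (1.1)·(2) + (-1.0)·(-3) - 0.1 = 5.1
z1[2] = (1.5)·(0) + (-1.5)·(2) + (0.4)·(-3) + 0.6 = -3.6
h = ReLU(z1) = [0.0, 5.1, 0.0]
output = (-1.1)·(0.0) + (-1.2)·(5.1) + (1.3)·(0.0) - 0.9 = -7.02

-7.02


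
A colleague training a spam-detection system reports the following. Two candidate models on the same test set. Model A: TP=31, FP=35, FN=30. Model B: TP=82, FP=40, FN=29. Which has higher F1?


Model A: P=31/66=0.4697, R=31/61=0.5082, F1=2PR/(P+R)=2TP/(2TP+FP+FN)=62/127=0.4882
Model B: P=82/122=0.6721, R=82/111=0.7387, F1=2PR/(P+R)=2TP/(2TP+FP+FN)=164/233=0.7039
0.4882 < 0.7039 → Model B

Model B


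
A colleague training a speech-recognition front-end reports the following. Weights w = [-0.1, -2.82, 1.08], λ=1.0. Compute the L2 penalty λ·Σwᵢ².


‖w‖₂² = (-0.1)² + (-2.82)² + (1.08)²
     = 0.01 + 7.9524 + 1.1664
     = 9.1288
λ·‖w‖₂² = 1.0·9.1288 = 9.1288

9.1288


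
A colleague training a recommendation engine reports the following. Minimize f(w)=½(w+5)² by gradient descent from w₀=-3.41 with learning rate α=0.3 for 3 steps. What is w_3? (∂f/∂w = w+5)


step 1: grad = -3.41+5 = 1.59; w = -3.41 - 0.3·(1.59) = -3.887
step 2: grad = -3.887+5 = 1.113; w = -3.887 - 0.3·(1.113) = -4.2209
step 3: grad = -4.2209+5 = 0.7791; w = -4.2209 - 0.3·(0.7791) = -4.45463

-4.45463


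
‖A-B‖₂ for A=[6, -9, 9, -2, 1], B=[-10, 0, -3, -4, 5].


d = √((6+ 10)² + (-9-0)² + (9+ 3)² + (-2+ 4)² + (1-5)²)
  = √(256 + 81 + 144 + 4 + 16)
  = √501 = 22.383

22.383


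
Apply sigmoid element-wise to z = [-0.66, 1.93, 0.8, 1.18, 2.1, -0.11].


σ(-0.66) = 1/(1+e^0.66) = 0.3407
σ(1.93) = 1/(1+e^-1.93) = 0.8732
σ(0.8) = 1/(1+e^-0.8) = 0.69
σ(1.18) = 1/(1+e^-1.18) = 0.7649
σ(2.1) = 1/(1+e^-2.1) = 0.8909
σ(-0.11) = 1/(1+e^0.11) = 0.4725
result = [0.3407, 0.8732, 0.69, 0.7649, 0.8909, 0.4725]

[0.3407, 0.8732, 0.69, 0.7649, 0.8909, 0.4725]


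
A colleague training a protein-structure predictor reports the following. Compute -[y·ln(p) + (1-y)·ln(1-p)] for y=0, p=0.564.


BCE = -[y·ln(p) + (1-y)·ln(1-p)]
= -0 - 1·ln(1-0.564)
= -ln(0.436) = 0.8301

0.8301


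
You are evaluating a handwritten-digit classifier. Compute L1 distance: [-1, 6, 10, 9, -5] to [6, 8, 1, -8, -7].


d = |-1-6| + |6-8| + |10-1| + |9+ 8| + |-5+ 7|
  = 7 + 2 + 9 + 17 + 2
  = 37

37


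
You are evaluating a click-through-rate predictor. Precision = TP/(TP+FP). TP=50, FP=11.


Precision = TP/(TP+FP)
= 50/(50+11)
= 50/61 = 81.97%

81.97%


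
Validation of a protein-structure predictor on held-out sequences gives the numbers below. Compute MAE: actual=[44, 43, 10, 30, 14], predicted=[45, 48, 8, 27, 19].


Absolute errors: |44-45|=1, |43-48|=5, |10-8|=2, |30-27|=3, |14-19|=5
Sum = 16
MAE = 16/5 = 16/5

16/5


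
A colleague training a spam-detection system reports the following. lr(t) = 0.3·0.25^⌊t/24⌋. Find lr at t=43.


n_drops = ⌊43/24⌋ = 1
lr = 0.3·0.25^1 = 0.3·0.25 = 0.075

0.075


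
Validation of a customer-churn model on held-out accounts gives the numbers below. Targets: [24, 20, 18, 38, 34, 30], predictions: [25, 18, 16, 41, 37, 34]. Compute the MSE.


Squared errors: (24-25)²=1, (20-18)²=4, (18-16)²=4, (38-41)²=9, (34-37)²=9, (30-34)²=16
Sum = 43
MSE = 43/6 = 43/6

43/6


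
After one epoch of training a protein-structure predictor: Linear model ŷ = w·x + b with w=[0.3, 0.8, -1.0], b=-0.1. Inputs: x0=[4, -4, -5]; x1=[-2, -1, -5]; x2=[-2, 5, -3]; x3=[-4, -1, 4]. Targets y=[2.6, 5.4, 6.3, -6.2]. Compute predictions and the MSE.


ŷ0 = (0.3)·(4) + (0.8)·(-4) + (-1.0)·(-5) - 0.1 = 2.9
ŷ1 = (0.3)·(-2) + (0.8)·(-1) + (-1.0)·(-5) - 0.1 = 3.5
ŷ2 = (0.3)·(-2) + (0.8)·(5) + (-1.0)·(-3) - 0.1 = 6.3
ŷ3 = (0.3)·(-4) + (0.8)·(-1) + (-1.0)·(4) - 0.1 = -6.1
errors² = [0.09, 3.61, 0.0, 0.01]
MSE = 3.7100/4 = 0.9275

0.9275


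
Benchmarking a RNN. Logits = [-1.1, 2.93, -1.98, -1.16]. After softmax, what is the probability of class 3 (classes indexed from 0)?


Exponentials: e^-1.1=0.3329, e^2.93=18.7276, e^-1.98=0.1381, e^-1.16=0.3135
Sum = 19.5121
Softmax = [0.0171, 0.9598, 0.0071, 0.0161]
p[3] = 0.3135/19.5121 = 0.0161

0.0161


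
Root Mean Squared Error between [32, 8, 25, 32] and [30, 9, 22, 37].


MSE = 39/4 = 9.75
RMSE = √(39/4) = 3.1225

3.1225


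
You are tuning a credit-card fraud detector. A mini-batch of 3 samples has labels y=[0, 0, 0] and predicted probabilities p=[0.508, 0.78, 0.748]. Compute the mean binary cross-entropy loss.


L[0] = -ln(1-0.508) = -ln(0.492) = 0.7093
L[1] = -ln(1-0.78) = -ln(0.22) = 1.5141
L[2] = -ln(1-0.748) = -ln(0.252) = 1.3783
mean = (0.7093 + 1.5141 + 1.3783)/3 = 1.2006

1.2006


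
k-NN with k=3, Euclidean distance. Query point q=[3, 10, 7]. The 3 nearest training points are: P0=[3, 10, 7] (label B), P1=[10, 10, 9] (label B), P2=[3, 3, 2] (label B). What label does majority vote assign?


d(q,P0) = 0.0  (label B)
d(q,P1) = 7.2801  (label B)
d(q,P2) = 8.6023  (label B)
Votes: A=0, B=3
Majority → B

B


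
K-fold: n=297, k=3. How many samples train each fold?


Fold size = 297/3 = 99
Training per fold = 297 - 99 = 198

198


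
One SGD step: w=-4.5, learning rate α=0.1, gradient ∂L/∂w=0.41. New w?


w_new = w - α·∇
= -4.5 - 0.1·0.41
= -4.5 - 0.041
= -4.541

-4.541


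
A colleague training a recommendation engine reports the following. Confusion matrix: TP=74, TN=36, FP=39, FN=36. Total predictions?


Total = TP + TN + FP + FN
= 74 + 36 + 39 + 36
= 185
(Predicted positive: 113, predicted negative: 72)

185


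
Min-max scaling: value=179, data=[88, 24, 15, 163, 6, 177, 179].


min=6, max=179
(179-6)/(179-6) = 173/173 = 1.0

1.0


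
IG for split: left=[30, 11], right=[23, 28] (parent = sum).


Parent = [53, 39], H_parent = 0.9832
H_left = 0.839 (n=41), H_right = 0.9931 (n=51)
H_children = (41/92)·0.839 + (51/92)·0.9931 = 0.9244
IG = 0.9832 - 0.9244 = 0.0588

0.0588


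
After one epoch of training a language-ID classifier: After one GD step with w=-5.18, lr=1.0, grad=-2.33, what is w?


w_new = w - α·∇
= -5.18 - 1.0·-2.33
= -5.18 + 2.33
= -2.85

-2.85


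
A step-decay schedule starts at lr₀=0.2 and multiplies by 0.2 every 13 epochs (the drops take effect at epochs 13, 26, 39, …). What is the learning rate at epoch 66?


n_drops = ⌊66/13⌋ = 5
lr = 0.2·0.2^5 = 0.2·0.00032 = 0.000064

0.000064


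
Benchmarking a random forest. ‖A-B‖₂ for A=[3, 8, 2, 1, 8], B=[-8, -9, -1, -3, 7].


d = √((3+ 8)² + (8+ 9)² + (2+ 1)² + (1+ 3)² + (8-7)²)
  = √(121 + 289 + 9 + 16 + 1)
  = √436 = 20.8806

20.8806


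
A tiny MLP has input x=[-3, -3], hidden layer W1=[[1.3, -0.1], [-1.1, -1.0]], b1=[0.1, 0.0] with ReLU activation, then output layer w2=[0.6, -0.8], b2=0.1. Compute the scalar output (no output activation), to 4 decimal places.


z1[0] = (1.3)·(-3) + (-0.1)·(-3) + 0.1 = -3.5
z1[1] = (-1.1)·(-3) + (-1.0)·(-3) + 0.0 = 6.3
h = ReLU(z1) = [0.0, 6.3]
output = (0.6)·(0.0) + (-0.8)·(6.3) + 0.1 = -4.94

-4.94


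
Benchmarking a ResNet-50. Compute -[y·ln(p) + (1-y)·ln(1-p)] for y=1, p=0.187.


BCE = -[y·ln(p) + (1-y)·ln(1-p)]
= -1·ln(0.187) - 0
= -ln(0.187) = 1.6766

1.6766


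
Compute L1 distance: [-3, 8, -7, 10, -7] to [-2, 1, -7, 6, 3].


d = |-3+ 2| + |8-1| + |-7+ 7| + |10-6| + |-7-3|
  = 1 + 7 + 0 + 4 + 10
  = 22

22


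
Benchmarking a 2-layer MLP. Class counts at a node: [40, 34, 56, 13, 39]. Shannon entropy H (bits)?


Probabilities: [40/182, 34/182, 56/182, 13/182, 39/182] ≈ [0.2198, 0.1868, 0.3077, 0.0714, 0.2143]
H = -((40/182)·log₂(40/182) + (34/182)·log₂(34/182) + (56/182)·log₂(56/182) + (13/182)·log₂(13/182) + (39/182)·log₂(39/182))
  = 2.204 bits

2.204 bits


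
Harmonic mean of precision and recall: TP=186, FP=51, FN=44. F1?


Precision = 186/237 = 0.7848
Recall = 186/230 = 0.8087
F1 = 2·P·R/(P+R) = 2·TP/(2·TP+FP+FN) = 372/(372+51+44) = 372/467 = 0.7966

0.7966


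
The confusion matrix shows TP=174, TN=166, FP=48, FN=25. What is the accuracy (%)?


Accuracy = (TP+TN)/(TP+TN+FP+FN)
= (174+166)/(413)
= 340/413 = 82.32%

82.32%


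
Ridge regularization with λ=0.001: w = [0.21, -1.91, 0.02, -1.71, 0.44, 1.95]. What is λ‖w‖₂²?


‖w‖₂² = (0.21)² + (-1.91)² + (0.02)² + (-1.71)² + (0.44)² + (1.95)²
     = 0.0441 + 3.6481 + 0.0004 + 2.9241 + 0.1936 + 3.8025
     = 10.6128
λ·‖w‖₂² = 0.001·10.6128 = 0.010613

0.010613


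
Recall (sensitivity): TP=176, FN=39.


Recall = TP/(TP+FN)
= 176/(176+39)
= 176/215 = 81.86%

81.86%


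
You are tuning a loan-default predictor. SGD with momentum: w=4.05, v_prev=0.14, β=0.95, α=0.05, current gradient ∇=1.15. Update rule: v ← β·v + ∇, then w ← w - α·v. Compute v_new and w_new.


v_new = 0.95·0.14 + 1.15 = 0.133 + 1.15 = 1.283
w_new = 4.05 - 0.05·1.283 = 4.05 - 0.06415 = 3.98585

v_new=1.283, w_new=3.98585


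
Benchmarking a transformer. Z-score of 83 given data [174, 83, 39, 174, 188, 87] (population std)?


μ = 124.1667, σ = 56.8196
z = (83 - 124.1667)/56.8196 = -0.7245

-0.7245


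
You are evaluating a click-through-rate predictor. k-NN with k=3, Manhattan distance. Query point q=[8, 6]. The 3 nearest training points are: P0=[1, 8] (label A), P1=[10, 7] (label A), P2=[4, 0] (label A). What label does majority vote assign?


d(q,P0) = 9  (label A)
d(q,P1) = 3  (label A)
d(q,P2) = 10  (label A)
Votes: A=3, B=0
Majority → A

A


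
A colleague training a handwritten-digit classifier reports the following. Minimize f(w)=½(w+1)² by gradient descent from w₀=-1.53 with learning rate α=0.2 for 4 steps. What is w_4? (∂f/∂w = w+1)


step 1: grad = -1.53+1 = -0.53; w = -1.53 - 0.2·(-0.53) = -1.424
step 2: grad = -1.424+1 = -0.424; w = -1.424 - 0.2·(-0.424) = -1.3392
step 3: grad = -1.3392+1 = -0.3392; w = -1.3392 - 0.2·(-0.3392) = -1.27136
step 4: grad = -1.27136+1 = -0.27136; w = -1.27136 - 0.2·(-0.27136) = -1.217088

-1.217088


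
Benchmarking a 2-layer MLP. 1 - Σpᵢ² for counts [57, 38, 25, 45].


Probabilities: [57/165, 38/165, 25/165, 45/165] ≈ [0.3455, 0.2303, 0.1515, 0.2727]
Σpᵢ² = (3249 + 1444 + 625 + 2025)/165² = 7343/27225
Gini = 1 - Σpᵢ² = 1 - 7343/27225 = 0.7303

0.7303


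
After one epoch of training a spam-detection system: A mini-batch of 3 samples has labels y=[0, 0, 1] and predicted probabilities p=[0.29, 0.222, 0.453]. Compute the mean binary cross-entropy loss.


L[0] = -ln(1-0.29) = -ln(0.71) = 0.3425
L[1] = -ln(1-0.222) = -ln(0.778) = 0.251
L[2] = -ln(0.453) = 0.7919
mean = (0.3425 + 0.251 + 0.7919)/3 = 0.4618

0.4618


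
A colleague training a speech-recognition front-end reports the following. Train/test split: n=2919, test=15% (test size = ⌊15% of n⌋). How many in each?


Test = ⌊2919·15/100⌋ = 437
Train = 2919 - 437 = 2482

Train: 2482, Test: 437


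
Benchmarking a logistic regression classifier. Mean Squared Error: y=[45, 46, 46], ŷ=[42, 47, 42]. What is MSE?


Squared errors: (45-42)²=9, (46-47)²=1, (46-42)²=16
Sum = 26
MSE = 26/3 = 26/3

26/3


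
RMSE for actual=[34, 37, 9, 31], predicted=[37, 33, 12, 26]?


MSE = 59/4 = 14.75
RMSE = √(59/4) = 3.8406

3.8406


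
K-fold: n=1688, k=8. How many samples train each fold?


Fold size = 1688/8 = 211
Training per fold = 1688 - 211 = 1477

1477


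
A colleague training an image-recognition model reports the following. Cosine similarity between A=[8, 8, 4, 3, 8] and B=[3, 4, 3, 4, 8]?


A·B = 8·3 + 8·4 + 4·3 + 3·4 + 8·8 = 144
‖A‖ = √217 = 14.7309, ‖B‖ = √114 = 10.6771
cos = 144/(√217·√114) = 144/√24738 = 0.9155

0.9155


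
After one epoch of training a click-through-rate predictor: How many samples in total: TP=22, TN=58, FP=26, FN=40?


Total = TP + TN + FP + FN
= 22 + 58 + 26 + 40
= 146
(Predicted positive: 48, predicted negative: 98)

146


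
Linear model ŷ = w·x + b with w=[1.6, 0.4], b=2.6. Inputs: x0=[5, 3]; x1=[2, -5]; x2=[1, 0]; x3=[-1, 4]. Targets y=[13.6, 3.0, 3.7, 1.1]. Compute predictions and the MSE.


ŷ0 = (1.6)·(5) + (0.4)·(3) + 2.6 = 11.8
ŷ1 = (1.6)·(2) + (0.4)·(-5) + 2.6 = 3.8
ŷ2 = (1.6)·(1) + (0.4)·(0) + 2.6 = 4.2
ŷ3 = (1.6)·(-1) + (0.4)·(4) + 2.6 = 2.6
errors² = [3.24, 0.64, 0.25, 2.25]
MSE = 6.3800/4 = 1.595

1.595


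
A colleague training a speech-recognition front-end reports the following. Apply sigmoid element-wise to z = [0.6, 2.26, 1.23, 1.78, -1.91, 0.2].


σ(0.6) = 1/(1+e^-0.6) = 0.6457
σ(2.26) = 1/(1+e^-2.26) = 0.9055
σ(1.23) = 1/(1+e^-1.23) = 0.7738
σ(1.78) = 1/(1+e^-1.78) = 0.8557
σ(-1.91) = 1/(1+e^1.91) = 0.129
σ(0.2) = 1/(1+e^-0.2) = 0.5498
result = [0.6457, 0.9055, 0.7738, 0.8557, 0.129, 0.5498]

[0.6457, 0.9055, 0.7738, 0.8557, 0.129, 0.5498]


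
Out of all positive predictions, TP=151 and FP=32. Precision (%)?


Precision = TP/(TP+FP)
= 151/(151+32)
= 151/183 = 82.51%

82.51%


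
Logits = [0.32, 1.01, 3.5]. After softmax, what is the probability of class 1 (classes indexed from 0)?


Exponentials: e^0.32=1.3771, e^1.01=2.7456, e^3.5=33.1155
Sum = 37.2382
Softmax = [0.037, 0.0737, 0.8893]
p[1] = 2.7456/37.2382 = 0.0737

0.0737


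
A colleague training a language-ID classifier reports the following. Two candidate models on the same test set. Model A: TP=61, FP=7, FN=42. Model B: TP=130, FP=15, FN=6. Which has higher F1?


Model A: P=61/68=0.8971, R=61/103=0.5922, F1=2PR/(P+R)=2TP/(2TP+FP+FN)=122/171=0.7135
Model B: P=130/145=0.8966, R=130/136=0.9559, F1=2PR/(P+R)=2TP/(2TP+FP+FN)=260/281=0.9253
0.7135 < 0.9253 → Model B

Model B


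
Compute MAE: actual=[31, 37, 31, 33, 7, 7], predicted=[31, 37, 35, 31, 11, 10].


Absolute errors: |31-31|=0, |37-37|=0, |31-35|=4, |33-31|=2, |7-11|=4, |7-10|=3
Sum = 13
MAE = 13/6 = 13/6

13/6


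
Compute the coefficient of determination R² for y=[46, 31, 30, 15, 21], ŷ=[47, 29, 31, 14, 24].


ȳ = 28.6
SS_res = Σ(y-ŷ)² = 16
SS_tot = Σ(y-ȳ)² = 553.2
R² = 1 - SS_res/SS_tot = 1 - 0.0289 = 0.9711

0.9711


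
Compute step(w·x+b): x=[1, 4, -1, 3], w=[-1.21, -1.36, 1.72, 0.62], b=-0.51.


z = (1)·(-1.21) + (4)·(-1.36) + (-1)·(1.72) + (3)·(0.62) - 0.51
  = -7.02
step(z) = 0 (z<0)

0


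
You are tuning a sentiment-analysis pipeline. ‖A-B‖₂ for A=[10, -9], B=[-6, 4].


d = √((10+ 6)² + (-9-4)²)
  = √(256 + 169)
  = √425 = 20.6155

20.6155


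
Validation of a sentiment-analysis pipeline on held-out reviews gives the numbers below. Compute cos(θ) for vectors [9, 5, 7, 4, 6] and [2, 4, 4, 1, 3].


A·B = 9·2 + 5·4 + 7·4 + 4·1 + 6·3 = 88
‖A‖ = √207 = 14.3875, ‖B‖ = √46 = 6.7823
cos = 88/(√207·√46) = 88/√9522 = 0.9018

0.9018


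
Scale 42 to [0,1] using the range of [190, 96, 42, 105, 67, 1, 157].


min=1, max=190
(42-1)/(190-1) = 41/189 = 0.2169

0.2169


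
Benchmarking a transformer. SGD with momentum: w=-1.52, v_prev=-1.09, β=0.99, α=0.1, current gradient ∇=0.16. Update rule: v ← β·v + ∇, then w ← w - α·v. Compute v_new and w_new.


v_new = 0.99·-1.09 + 0.16 = -1.0791 + 0.16 = -0.9191
w_new = -1.52 - 0.1·-0.9191 = -1.52 + 0.09191 = -1.42809

v_new=-0.9191, w_new=-1.42809


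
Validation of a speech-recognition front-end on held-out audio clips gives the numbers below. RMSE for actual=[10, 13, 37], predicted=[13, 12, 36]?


MSE = 11/3 = 3.6667
RMSE = √(11/3) = 1.9149

1.9149


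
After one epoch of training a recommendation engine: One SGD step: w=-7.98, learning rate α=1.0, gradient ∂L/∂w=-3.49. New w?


w_new = w - α·∇
= -7.98 - 1.0·-3.49
= -7.98 + 3.49
= -4.49

-4.49


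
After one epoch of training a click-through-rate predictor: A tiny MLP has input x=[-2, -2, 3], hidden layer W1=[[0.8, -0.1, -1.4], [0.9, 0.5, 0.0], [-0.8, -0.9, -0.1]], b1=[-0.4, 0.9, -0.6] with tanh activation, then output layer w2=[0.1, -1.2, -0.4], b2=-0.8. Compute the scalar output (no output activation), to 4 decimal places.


z1[0] = (0.8)·(-2) + (-0.1)·(-2) + (-1.4)·(3) - 0.4 = -6.0
z1[1] = (0.9)·(-2) + (0.5)·(-2) + (0.0)·(3) + 0.9 = -1.9
z1[2] = (-0.8)·(-2) + (-0.9)·(-2) + (-0.1)·(3) - 0.6 = 2.5
h = tanh(z1) = [-1.0, -0.9562, 0.9866]
output = (0.1)·(-1.0) + (-1.2)·(-0.9562) + (-0.4)·(0.9866) - 0.8 = -0.1472

-0.1472


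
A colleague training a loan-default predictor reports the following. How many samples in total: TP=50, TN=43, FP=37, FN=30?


Total = TP + TN + FP + FN
= 50 + 43 + 37 + 30
= 160
(Predicted positive: 87, predicted negative: 73)

160


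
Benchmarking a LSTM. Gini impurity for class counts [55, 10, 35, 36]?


Probabilities: [55/136, 10/136, 35/136, 36/136] ≈ [0.4044, 0.0735, 0.2574, 0.2647]
Σpᵢ² = (3025 + 100 + 1225 + 1296)/136² = 5646/18496
Gini = 1 - Σpᵢ² = 1 - 5646/18496 = 0.6947

0.6947


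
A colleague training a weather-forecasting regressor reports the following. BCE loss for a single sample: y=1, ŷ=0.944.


BCE = -[y·ln(p) + (1-y)·ln(1-p)]
= -1·ln(0.944) - 0
= -ln(0.944) = 0.0576

0.0576


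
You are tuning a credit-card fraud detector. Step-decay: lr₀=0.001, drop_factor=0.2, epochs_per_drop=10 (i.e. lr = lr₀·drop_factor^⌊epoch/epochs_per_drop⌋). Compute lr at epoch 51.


n_drops = ⌊51/10⌋ = 5
lr = 0.001·0.2^5 = 0.001·0.00032 = 0.00000032

0.00000032


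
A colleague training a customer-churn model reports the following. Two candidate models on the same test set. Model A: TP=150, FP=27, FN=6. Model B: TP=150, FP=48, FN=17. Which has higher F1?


Model A: P=150/177=0.8475, R=150/156=0.9615, F1=2PR/(P+R)=2TP/(2TP+FP+FN)=300/333=0.9009
Model B: P=150/198=0.7576, R=150/167=0.8982, F1=2PR/(P+R)=2TP/(2TP+FP+FN)=300/365=0.8219
0.9009 > 0.8219 → Model A

Model A


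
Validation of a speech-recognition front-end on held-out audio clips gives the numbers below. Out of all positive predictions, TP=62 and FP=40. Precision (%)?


Precision = TP/(TP+FP)
= 62/(62+40)
= 62/102 = 60.78%

60.78%


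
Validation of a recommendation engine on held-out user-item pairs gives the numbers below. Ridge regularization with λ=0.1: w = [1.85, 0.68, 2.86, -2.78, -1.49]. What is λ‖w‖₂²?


‖w‖₂² = (1.85)² + (0.68)² + (2.86)² + (-2.78)² + (-1.49)²
     = 3.4225 + 0.4624 + 8.1796 + 7.7284 + 2.2201
     = 22.013
λ·‖w‖₂² = 0.1·22.013 = 2.2013

2.2013


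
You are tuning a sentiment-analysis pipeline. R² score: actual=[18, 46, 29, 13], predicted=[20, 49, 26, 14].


ȳ = 26.5
SS_res = Σ(y-ŷ)² = 23
SS_tot = Σ(y-ȳ)² = 641
R² = 1 - SS_res/SS_tot = 1 - 0.0359 = 0.9641

0.9641


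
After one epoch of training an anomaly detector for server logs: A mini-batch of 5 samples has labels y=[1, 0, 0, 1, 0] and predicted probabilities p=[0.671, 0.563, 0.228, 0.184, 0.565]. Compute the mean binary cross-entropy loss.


L[0] = -ln(0.671) = 0.399
L[1] = -ln(1-0.563) = -ln(0.437) = 0.8278
L[2] = -ln(1-0.228) = -ln(0.772) = 0.2588
L[3] = -ln(0.184) = 1.6928
L[4] = -ln(1-0.565) = -ln(0.435) = 0.8324
mean = (0.399 + 0.8278 + 0.2588 + 1.6928 + 0.8324)/5 = 0.8022

0.8022


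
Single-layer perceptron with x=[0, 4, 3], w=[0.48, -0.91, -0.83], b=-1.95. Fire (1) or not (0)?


z = (0)·(0.48) + (4)·(-0.91) + (3)·(-0.83) - 1.95
  = -8.08
step(z) = 0 (z<0)

0


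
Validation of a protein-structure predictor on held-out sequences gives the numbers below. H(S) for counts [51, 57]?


Probabilities: [51/108, 57/108] ≈ [0.4722, 0.5278]
H = -((51/108)·log₂(51/108) + (57/108)·log₂(57/108))
  = 0.9978 bits

0.9978 bits


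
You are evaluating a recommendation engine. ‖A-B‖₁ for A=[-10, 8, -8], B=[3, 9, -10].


d = |-10-3| + |8-9| + |-8+ 10|
  = 13 + 1 + 2
  = 16

16


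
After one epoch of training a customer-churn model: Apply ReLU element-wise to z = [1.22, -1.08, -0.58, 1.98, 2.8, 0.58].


ReLU(1.22) = max(0, 1.22) = 1.22
ReLU(-1.08) = max(0, -1.08) = 0.0
ReLU(-0.58) = max(0, -0.58) = 0.0
ReLU(1.98) = max(0, 1.98) = 1.98
ReLU(2.8) = max(0, 2.8) = 2.8
ReLU(0.58) = max(0, 0.58) = 0.58
result = [1.22, 0.0, 0.0, 1.98, 2.8, 0.58]

[1.22, 0.0, 0.0, 1.98, 2.8, 0.58]


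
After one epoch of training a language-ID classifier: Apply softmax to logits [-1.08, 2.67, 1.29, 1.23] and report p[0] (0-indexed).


Exponentials: e^-1.08=0.3396, e^2.67=14.44, e^1.29=3.6328, e^1.23=3.4212
Sum = 21.8336
Softmax = [0.0156, 0.6614, 0.1664, 0.1567]
p[0] = 0.3396/21.8336 = 0.0156

0.0156


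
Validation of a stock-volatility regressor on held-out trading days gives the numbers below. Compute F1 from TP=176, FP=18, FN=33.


Precision = 176/194 = 0.9072
Recall = 176/209 = 0.8421
F1 = 2·P·R/(P+R) = 2·TP/(2·TP+FP+FN) = 352/(352+18+33) = 352/403 = 0.8734

0.8734


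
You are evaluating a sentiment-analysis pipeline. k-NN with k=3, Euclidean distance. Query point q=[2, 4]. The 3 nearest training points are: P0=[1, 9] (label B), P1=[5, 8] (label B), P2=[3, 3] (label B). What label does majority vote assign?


d(q,P0) = 5.099  (label B)
d(q,P1) = 5.0  (label B)
d(q,P2) = 1.4142  (label B)
Votes: A=0, B=3
Majority → B

B


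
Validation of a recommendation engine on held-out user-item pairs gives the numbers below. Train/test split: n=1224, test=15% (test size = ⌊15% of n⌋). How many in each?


Test = ⌊1224·15/100⌋ = 183
Train = 1224 - 183 = 1041

Train: 1041, Test: 183


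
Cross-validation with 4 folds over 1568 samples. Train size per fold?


Fold size = 1568/4 = 392
Training per fold = 1568 - 392 = 1176

1176


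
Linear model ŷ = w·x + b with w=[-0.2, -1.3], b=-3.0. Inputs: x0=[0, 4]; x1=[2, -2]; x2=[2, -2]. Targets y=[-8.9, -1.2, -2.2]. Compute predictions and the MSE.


ŷ0 = (-0.2)·(0) + (-1.3)·(4) - 3.0 = -8.2
ŷ1 = (-0.2)·(2) + (-1.3)·(-2) - 3.0 = -0.8
ŷ2 = (-0.2)·(2) + (-1.3)·(-2) - 3.0 = -0.8
errors² = [0.49, 0.16, 1.96]
MSE = 2.6100/3 = 0.87

0.87


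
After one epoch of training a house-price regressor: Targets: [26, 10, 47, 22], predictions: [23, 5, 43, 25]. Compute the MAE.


Absolute errors: |26-23|=3, |10-5|=5, |47-43|=4, |22-25|=3
Sum = 15
MAE = 15/4 = 15/4

15/4


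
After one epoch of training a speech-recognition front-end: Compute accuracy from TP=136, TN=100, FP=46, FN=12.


Accuracy = (TP+TN)/(TP+TN+FP+FN)
= (136+100)/(294)
= 236/294 = 80.27%

80.27%


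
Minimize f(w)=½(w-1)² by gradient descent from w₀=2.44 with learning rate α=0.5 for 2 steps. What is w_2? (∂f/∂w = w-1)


step 1: grad = 2.44-1 = 1.44; w = 2.44 - 0.5·(1.44) = 1.72
step 2: grad = 1.72-1 = 0.72; w = 1.72 - 0.5·(0.72) = 1.36

1.36


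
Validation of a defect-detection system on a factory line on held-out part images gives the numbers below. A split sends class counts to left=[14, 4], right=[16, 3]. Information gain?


Parent = [30, 7], H_parent = 0.6998
H_left = 0.7642 (n=18), H_right = 0.6292 (n=19)
H_children = (18/37)·0.7642 + (19/37)·0.6292 = 0.6949
IG = 0.6998 - 0.6949 = 0.0049

0.0049


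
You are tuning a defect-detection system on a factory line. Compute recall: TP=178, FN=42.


Recall = TP/(TP+FN)
= 178/(178+42)
= 178/220 = 80.91%

80.91%


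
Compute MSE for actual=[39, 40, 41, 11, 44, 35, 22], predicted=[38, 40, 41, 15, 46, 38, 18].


Squared errors: (39-38)²=1, (40-40)²=0, (41-41)²=0, (11-15)²=16, (44-46)²=4, (35-38)²=9, (22-18)²=16
Sum = 46
MSE = 46/7 = 46/7

46/7


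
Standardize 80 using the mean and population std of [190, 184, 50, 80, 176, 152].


μ = 138.6667, σ = 54.1069
z = (80 - 138.6667)/54.1069 = -1.0843

-1.0843


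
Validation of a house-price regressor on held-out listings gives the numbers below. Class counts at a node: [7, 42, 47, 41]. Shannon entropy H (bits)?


Probabilities: [7/137, 42/137, 47/137, 41/137] ≈ [0.0511, 0.3066, 0.3431, 0.2993]
H = -((7/137)·log₂(7/137) + (42/137)·log₂(42/137) + (47/137)·log₂(47/137) + (41/137)·log₂(41/137))
  = 1.7925 bits

1.7925 bits


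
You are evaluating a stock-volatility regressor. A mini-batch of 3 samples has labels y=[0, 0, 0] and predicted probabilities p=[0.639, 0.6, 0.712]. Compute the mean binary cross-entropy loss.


L[0] = -ln(1-0.639) = -ln(0.361) = 1.0189
L[1] = -ln(1-0.6) = -ln(0.4) = 0.9163
L[2] = -ln(1-0.712) = -ln(0.288) = 1.2448
mean = (1.0189 + 0.9163 + 1.2448)/3 = 1.06

1.06


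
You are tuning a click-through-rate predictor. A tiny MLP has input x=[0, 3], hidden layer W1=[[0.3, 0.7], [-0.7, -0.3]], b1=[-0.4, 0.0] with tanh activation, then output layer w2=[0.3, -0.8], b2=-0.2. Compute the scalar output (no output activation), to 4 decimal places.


z1[0] = (0.3)·(0) + (0.7)·(3) - 0.4 = 1.7
z1[1] = (-0.7)·(0) + (-0.3)·(3) + 0.0 = -0.9
h = tanh(z1) = [0.9354, -0.7163]
output = (0.3)·(0.9354) + (-0.8)·(-0.7163) - 0.2 = 0.6537

0.6537


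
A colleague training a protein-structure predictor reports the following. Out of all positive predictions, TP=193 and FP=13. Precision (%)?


Precision = TP/(TP+FP)
= 193/(193+13)
= 193/206 = 93.69%

93.69%


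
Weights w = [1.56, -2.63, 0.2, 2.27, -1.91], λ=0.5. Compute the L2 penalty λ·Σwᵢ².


‖w‖₂² = (1.56)² + (-2.63)² + (0.2)² + (2.27)² + (-1.91)²
     = 2.4336 + 6.9169 + 0.04 + 5.1529 + 3.6481
     = 18.1915
λ·‖w‖₂² = 0.5·18.1915 = 9.09575

9.09575


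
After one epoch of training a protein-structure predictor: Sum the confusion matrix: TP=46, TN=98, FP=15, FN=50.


Total = TP + TN + FP + FN
= 46 + 98 + 15 + 50
= 209
(Predicted positive: 61, predicted negative: 148)

209


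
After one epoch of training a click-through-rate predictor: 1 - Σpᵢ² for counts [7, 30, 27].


Probabilities: [7/64, 30/64, 27/64] ≈ [0.1094, 0.4688, 0.4219]
Σpᵢ² = (49 + 900 + 729)/64² = 1678/4096
Gini = 1 - Σpᵢ² = 1 - 1678/4096 = 0.5903

0.5903


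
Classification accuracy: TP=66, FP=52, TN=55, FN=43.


Accuracy = (TP+TN)/(TP+TN+FP+FN)
= (66+55)/(216)
= 121/216 = 56.02%

56.02%


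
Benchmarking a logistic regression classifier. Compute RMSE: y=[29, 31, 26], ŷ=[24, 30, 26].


MSE = 26/3 = 8.6667
RMSE = √(26/3) = 2.9439

2.9439


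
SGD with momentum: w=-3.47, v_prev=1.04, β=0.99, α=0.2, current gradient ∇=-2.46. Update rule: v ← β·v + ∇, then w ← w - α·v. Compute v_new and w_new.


v_new = 0.99·1.04 - 2.46 = 1.0296 - 2.46 = -1.4304
w_new = -3.47 - 0.2·-1.4304 = -3.47 + 0.28608 = -3.18392

v_new=-1.4304, w_new=-3.18392


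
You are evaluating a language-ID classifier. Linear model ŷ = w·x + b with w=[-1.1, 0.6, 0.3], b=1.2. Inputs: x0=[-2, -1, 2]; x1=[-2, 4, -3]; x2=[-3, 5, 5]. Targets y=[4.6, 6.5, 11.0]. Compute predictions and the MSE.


ŷ0 = (-1.1)·(-2) + (0.6)·(-1) + (0.3)·(2) + 1.2 = 3.4
ŷ1 = (-1.1)·(-2) + (0.6)·(4) + (0.3)·(-3) + 1.2 = 4.9
ŷ2 = (-1.1)·(-3) + (0.6)·(5) + (0.3)·(5) + 1.2 = 9.0
errors² = [1.44, 2.56, 4.0]
MSE = 8.0000/3 = 2.6667

2.6667


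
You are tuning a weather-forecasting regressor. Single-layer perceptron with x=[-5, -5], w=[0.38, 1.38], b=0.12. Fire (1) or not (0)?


z = (-5)·(0.38) + (-5)·(1.38) + 0.12
  = -8.68
step(z) = 0 (z<0)

0


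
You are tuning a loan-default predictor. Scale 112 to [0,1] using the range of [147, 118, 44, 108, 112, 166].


min=44, max=166
(112-44)/(166-44) = 68/122 = 0.5574

0.5574


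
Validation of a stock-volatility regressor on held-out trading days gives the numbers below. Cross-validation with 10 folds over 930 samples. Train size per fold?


Fold size = 930/10 = 93
Training per fold = 930 - 93 = 837

837


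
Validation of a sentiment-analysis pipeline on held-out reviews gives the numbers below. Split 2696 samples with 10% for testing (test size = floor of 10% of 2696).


Test = ⌊2696·10/100⌋ = 269
Train = 2696 - 269 = 2427

Train: 2427, Test: 269


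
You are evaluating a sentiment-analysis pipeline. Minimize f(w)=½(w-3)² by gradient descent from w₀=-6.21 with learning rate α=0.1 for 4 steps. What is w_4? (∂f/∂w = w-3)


step 1: grad = -6.21-3 = -9.21; w = -6.21 - 0.1·(-9.21) = -5.289
step 2: grad = -5.289-3 = -8.289; w = -5.289 - 0.1·(-8.289) = -4.4601
step 3: grad = -4.4601-3 = -7.4601; w = -4.4601 - 0.1·(-7.4601) = -3.71409
step 4: grad = -3.71409-3 = -6.71409; w = -3.71409 - 0.1·(-6.71409) = -3.042681

-3.042681


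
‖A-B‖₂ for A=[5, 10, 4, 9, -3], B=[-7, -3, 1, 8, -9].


d = √((5+ 7)² + (10+ 3)² + (4-1)² + (9-8)² + (-3+ 9)²)
  = √(144 + 169 + 9 + 1 + 36)
  = √359 = 18.9473

18.9473


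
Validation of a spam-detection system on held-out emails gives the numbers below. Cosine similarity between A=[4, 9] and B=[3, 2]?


A·B = 4·3 + 9·2 = 30
‖A‖ = √97 = 9.8489, ‖B‖ = √13 = 3.6056
cos = 30/(√97·√13) = 30/√1261 = 0.8448

0.8448


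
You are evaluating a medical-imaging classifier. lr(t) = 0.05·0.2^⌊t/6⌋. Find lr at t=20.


n_drops = ⌊20/6⌋ = 3
lr = 0.05·0.2^3 = 0.05·0.008 = 0.0004

0.0004


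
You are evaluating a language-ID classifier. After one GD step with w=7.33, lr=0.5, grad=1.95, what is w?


w_new = w - α·∇
= 7.33 - 0.5·1.95
= 7.33 - 0.975
= 6.355

6.355


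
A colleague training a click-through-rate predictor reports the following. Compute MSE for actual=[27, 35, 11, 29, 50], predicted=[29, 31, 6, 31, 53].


Squared errors: (27-29)²=4, (35-31)²=16, (11-6)²=25, (29-31)²=4, (50-53)²=9
Sum = 58
MSE = 58/5 = 58/5

58/5


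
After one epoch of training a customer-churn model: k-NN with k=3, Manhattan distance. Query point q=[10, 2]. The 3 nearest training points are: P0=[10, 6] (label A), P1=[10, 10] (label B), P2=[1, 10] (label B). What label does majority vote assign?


d(q,P0) = 4  (label A)
d(q,P1) = 8  (label B)
d(q,P2) = 17  (label B)
Votes: A=1, B=2
Majority → B

B


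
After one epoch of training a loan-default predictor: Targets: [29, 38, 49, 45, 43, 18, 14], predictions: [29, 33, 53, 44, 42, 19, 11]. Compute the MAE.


Absolute errors: |29-29|=0, |38-33|=5, |49-53|=4, |45-44|=1, |43-42|=1, |18-19|=1, |14-11|=3
Sum = 15
MAE = 15/7 = 15/7

15/7


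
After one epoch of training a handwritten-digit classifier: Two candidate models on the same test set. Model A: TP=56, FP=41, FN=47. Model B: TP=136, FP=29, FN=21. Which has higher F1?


Model A: P=56/97=0.5773, R=56/103=0.5437, F1=2PR/(P+R)=2TP/(2TP+FP+FN)=112/200=0.56
Model B: P=136/165=0.8242, R=136/157=0.8662, F1=2PR/(P+R)=2TP/(2TP+FP+FN)=272/322=0.8447
0.56 < 0.8447 → Model B

Model B
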